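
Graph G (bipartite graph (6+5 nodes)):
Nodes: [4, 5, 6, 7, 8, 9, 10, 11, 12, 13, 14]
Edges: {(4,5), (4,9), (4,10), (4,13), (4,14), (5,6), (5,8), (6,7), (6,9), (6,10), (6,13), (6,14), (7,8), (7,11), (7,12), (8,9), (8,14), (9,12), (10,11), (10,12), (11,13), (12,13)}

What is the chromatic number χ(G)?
χ(G) = 2

Clique number ω(G) = 2 (lower bound: χ ≥ ω).
The graph is bipartite (no odd cycle), so 2 colors suffice: χ(G) = 2.
A valid 2-coloring: color 1: [4, 6, 8, 11, 12]; color 2: [5, 7, 9, 10, 13, 14].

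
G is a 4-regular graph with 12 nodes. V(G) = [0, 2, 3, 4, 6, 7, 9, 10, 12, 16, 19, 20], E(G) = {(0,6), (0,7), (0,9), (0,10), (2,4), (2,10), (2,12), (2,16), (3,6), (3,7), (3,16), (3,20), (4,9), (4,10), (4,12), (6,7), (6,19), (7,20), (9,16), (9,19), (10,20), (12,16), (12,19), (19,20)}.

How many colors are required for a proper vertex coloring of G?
χ(G) = 3

Clique number ω(G) = 3 (lower bound: χ ≥ ω).
The clique on [0, 6, 7] has size 3, forcing χ ≥ 3, and the coloring below uses 3 colors, so χ(G) = 3.
A valid 3-coloring: color 1: [0, 2, 3, 19]; color 2: [4, 6, 16, 20]; color 3: [7, 9, 10, 12].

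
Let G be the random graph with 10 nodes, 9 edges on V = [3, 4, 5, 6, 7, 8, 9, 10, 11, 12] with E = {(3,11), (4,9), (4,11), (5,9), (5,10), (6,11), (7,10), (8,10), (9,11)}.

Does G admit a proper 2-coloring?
No, G is not 2-colorable

The clique on vertices [4, 9, 11] has size 3 > 2, so it alone needs 3 colors.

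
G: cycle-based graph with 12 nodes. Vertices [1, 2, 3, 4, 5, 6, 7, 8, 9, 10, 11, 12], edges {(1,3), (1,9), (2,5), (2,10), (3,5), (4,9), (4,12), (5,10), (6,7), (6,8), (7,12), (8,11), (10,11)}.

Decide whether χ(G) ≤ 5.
Yes, G is 5-colorable

A valid 5-coloring: color 1: [1, 4, 5, 7, 8]; color 2: [3, 6, 9, 10, 12]; color 3: [2, 11].
(χ(G) = 3 ≤ 5.)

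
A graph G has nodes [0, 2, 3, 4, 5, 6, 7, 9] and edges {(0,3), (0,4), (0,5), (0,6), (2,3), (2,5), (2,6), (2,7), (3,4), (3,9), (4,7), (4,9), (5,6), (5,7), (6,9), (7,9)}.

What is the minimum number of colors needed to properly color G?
χ(G) = 3

Clique number ω(G) = 3 (lower bound: χ ≥ ω).
The clique on [0, 3, 4] has size 3, forcing χ ≥ 3, and the coloring below uses 3 colors, so χ(G) = 3.
A valid 3-coloring: color 1: [4, 5]; color 2: [0, 2, 9]; color 3: [3, 6, 7].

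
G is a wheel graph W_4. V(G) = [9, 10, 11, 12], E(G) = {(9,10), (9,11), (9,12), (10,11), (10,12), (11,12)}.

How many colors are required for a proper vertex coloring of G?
Clique number ω(G) = 4 (lower bound: χ ≥ ω).
The clique on [9, 10, 11, 12] has size 4, forcing χ ≥ 4, and the coloring below uses 4 colors, so χ(G) = 4.
A valid 4-coloring: color 1: [10]; color 2: [11]; color 3: [12]; color 4: [9].

χ(G) = 4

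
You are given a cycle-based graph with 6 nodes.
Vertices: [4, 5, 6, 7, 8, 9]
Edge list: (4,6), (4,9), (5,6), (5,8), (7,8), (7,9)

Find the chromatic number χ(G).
Clique number ω(G) = 2 (lower bound: χ ≥ ω).
The graph is bipartite (no odd cycle), so 2 colors suffice: χ(G) = 2.
A valid 2-coloring: color 1: [6, 8, 9]; color 2: [4, 5, 7].

χ(G) = 2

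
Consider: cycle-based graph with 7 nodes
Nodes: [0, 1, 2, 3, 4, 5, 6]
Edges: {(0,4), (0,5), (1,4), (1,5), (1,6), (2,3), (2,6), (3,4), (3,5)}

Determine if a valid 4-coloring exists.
Yes, G is 4-colorable

A valid 4-coloring: color 1: [2, 4, 5]; color 2: [0, 1, 3]; color 3: [6].
(χ(G) = 3 ≤ 4.)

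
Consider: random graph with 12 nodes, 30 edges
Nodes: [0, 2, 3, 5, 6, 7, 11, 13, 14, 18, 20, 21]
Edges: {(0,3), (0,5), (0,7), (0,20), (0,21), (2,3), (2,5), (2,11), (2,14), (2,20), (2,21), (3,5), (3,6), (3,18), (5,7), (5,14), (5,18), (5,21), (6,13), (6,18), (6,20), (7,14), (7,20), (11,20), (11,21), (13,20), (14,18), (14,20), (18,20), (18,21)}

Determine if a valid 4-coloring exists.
Yes, G is 4-colorable

A valid 4-coloring: color 1: [5, 20]; color 2: [7, 11, 13, 18]; color 3: [3, 14, 21]; color 4: [0, 2, 6].
(χ(G) = 4 ≤ 4.)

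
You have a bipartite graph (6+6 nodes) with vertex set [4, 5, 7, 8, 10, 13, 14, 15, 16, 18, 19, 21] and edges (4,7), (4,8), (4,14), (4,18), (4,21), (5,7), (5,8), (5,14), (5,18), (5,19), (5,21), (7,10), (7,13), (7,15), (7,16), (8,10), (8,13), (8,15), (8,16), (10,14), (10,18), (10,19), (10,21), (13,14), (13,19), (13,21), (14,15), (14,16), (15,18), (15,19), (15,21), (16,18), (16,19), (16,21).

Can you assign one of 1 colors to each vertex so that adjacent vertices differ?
No, G is not 1-colorable

Edge (4,7) forces its endpoints to differ, so 1 color is not enough.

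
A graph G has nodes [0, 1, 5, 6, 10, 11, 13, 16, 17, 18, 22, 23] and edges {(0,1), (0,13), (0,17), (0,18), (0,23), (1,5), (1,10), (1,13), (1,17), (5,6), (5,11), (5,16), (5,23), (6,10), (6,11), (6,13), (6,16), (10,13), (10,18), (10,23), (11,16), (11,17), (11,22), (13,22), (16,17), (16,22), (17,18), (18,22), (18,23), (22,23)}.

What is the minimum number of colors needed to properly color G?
χ(G) = 4

Clique number ω(G) = 4 (lower bound: χ ≥ ω).
The clique on [5, 6, 11, 16] has size 4, forcing χ ≥ 4, and the coloring below uses 4 colors, so χ(G) = 4.
A valid 4-coloring: color 1: [1, 16, 18]; color 2: [0, 5, 10, 22]; color 3: [6, 17, 23]; color 4: [11, 13].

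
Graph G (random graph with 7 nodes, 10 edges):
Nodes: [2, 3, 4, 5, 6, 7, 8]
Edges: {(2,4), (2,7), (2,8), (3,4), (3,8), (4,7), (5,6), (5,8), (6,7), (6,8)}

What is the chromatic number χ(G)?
Clique number ω(G) = 3 (lower bound: χ ≥ ω).
The clique on [5, 6, 8] has size 3, forcing χ ≥ 3, and the coloring below uses 3 colors, so χ(G) = 3.
A valid 3-coloring: color 1: [7, 8]; color 2: [4, 6]; color 3: [2, 3, 5].

χ(G) = 3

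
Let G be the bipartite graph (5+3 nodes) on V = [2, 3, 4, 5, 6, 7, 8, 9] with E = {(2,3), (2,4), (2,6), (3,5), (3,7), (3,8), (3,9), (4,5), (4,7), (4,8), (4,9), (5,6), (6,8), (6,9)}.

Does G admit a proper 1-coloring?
Edge (2,3) forces its endpoints to differ, so 1 color is not enough.

No, G is not 1-colorable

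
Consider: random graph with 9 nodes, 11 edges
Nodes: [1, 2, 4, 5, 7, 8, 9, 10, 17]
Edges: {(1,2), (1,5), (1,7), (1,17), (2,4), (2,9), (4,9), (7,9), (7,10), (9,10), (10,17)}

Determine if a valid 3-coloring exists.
Yes, G is 3-colorable

A valid 3-coloring: color 1: [1, 8, 9]; color 2: [2, 5, 10]; color 3: [4, 7, 17].
(χ(G) = 3 ≤ 3.)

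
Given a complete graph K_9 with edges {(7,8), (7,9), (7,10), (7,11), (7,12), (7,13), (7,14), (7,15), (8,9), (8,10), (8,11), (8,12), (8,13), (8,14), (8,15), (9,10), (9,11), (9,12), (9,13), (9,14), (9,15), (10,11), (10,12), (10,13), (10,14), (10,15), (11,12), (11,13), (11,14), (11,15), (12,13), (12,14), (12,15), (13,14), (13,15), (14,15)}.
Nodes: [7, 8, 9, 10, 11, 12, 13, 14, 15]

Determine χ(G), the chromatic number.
Clique number ω(G) = 9 (lower bound: χ ≥ ω).
The clique on [7, 8, 9, 10, 11, 12, 13, 14, 15] has size 9, forcing χ ≥ 9, and the coloring below uses 9 colors, so χ(G) = 9.
A valid 9-coloring: color 1: [11]; color 2: [9]; color 3: [7]; color 4: [8]; color 5: [15]; color 6: [14]; color 7: [10]; color 8: [13]; color 9: [12].

χ(G) = 9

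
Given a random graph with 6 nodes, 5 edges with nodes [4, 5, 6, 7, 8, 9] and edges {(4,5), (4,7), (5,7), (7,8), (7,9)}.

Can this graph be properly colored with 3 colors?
Yes, G is 3-colorable

A valid 3-coloring: color 1: [6, 7]; color 2: [4, 8, 9]; color 3: [5].
(χ(G) = 3 ≤ 3.)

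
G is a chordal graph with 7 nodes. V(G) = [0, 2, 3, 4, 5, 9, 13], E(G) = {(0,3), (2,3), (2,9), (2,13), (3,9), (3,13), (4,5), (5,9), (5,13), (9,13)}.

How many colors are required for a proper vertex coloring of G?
Clique number ω(G) = 4 (lower bound: χ ≥ ω).
The clique on [2, 3, 9, 13] has size 4, forcing χ ≥ 4, and the coloring below uses 4 colors, so χ(G) = 4.
A valid 4-coloring: color 1: [0, 4, 9]; color 2: [13]; color 3: [3, 5]; color 4: [2].

χ(G) = 4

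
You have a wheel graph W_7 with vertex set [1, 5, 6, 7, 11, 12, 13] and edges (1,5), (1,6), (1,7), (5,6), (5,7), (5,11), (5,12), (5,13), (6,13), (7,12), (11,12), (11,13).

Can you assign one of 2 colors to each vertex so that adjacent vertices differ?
The clique on vertices [1, 5, 6] has size 3 > 2, so it alone needs 3 colors.

No, G is not 2-colorable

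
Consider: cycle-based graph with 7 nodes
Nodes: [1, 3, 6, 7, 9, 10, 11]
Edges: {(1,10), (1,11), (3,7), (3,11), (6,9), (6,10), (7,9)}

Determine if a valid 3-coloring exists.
Yes, G is 3-colorable

A valid 3-coloring: color 1: [1, 6, 7]; color 2: [3, 9, 10]; color 3: [11].
(χ(G) = 3 ≤ 3.)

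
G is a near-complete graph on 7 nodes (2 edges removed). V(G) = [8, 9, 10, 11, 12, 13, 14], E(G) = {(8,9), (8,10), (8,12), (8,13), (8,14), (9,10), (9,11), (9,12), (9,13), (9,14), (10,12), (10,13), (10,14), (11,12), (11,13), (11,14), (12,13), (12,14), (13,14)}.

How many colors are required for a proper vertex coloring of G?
Clique number ω(G) = 6 (lower bound: χ ≥ ω).
The clique on [8, 9, 10, 12, 13, 14] has size 6, forcing χ ≥ 6, and the coloring below uses 6 colors, so χ(G) = 6.
A valid 6-coloring: color 1: [14]; color 2: [13]; color 3: [12]; color 4: [9]; color 5: [10, 11]; color 6: [8].

χ(G) = 6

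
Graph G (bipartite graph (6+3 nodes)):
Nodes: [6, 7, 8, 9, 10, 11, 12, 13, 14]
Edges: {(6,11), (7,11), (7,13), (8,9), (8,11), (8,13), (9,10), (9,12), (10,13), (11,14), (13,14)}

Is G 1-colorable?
No, G is not 1-colorable

Edge (8,9) forces its endpoints to differ, so 1 color is not enough.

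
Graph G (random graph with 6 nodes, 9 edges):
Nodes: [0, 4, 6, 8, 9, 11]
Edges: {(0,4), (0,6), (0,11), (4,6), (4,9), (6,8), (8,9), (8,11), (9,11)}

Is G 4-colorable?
Yes, G is 4-colorable

A valid 4-coloring: color 1: [4, 8]; color 2: [6, 11]; color 3: [0, 9].
(χ(G) = 3 ≤ 4.)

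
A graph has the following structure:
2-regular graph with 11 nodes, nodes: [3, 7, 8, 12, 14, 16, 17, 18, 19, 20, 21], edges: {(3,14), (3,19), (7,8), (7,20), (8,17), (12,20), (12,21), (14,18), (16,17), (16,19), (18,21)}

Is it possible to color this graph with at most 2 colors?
Odd cycle [8, 7, 20, 12, 21, 18, 14, 3, 19, 16, 17] needs 3 colors (χ ≥ 3).
Hence χ(G) ≥ 3 > 2, so no proper 2-coloring exists.

No, G is not 2-colorable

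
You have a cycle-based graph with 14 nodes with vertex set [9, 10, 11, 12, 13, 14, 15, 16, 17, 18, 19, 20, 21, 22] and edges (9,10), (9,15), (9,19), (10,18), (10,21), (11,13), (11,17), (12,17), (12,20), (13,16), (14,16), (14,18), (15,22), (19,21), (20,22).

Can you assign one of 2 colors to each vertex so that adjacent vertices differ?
Yes, G is 2-colorable

A valid 2-coloring: color 1: [10, 13, 14, 15, 17, 19, 20]; color 2: [9, 11, 12, 16, 18, 21, 22].
(χ(G) = 2 ≤ 2.)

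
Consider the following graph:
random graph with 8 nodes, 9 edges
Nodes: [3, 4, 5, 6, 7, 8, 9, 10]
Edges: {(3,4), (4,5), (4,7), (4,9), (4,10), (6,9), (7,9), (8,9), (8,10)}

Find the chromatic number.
Clique number ω(G) = 3 (lower bound: χ ≥ ω).
The clique on [4, 7, 9] has size 3, forcing χ ≥ 3, and the coloring below uses 3 colors, so χ(G) = 3.
A valid 3-coloring: color 1: [4, 6, 8]; color 2: [3, 5, 9, 10]; color 3: [7].

χ(G) = 3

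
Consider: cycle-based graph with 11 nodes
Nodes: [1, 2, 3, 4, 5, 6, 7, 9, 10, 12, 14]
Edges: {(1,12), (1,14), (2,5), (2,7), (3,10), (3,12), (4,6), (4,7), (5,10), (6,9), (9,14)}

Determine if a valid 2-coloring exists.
Odd cycle [14, 1, 12, 3, 10, 5, 2, 7, 4, 6, 9] needs 3 colors (χ ≥ 3).
Hence χ(G) ≥ 3 > 2, so no proper 2-coloring exists.

No, G is not 2-colorable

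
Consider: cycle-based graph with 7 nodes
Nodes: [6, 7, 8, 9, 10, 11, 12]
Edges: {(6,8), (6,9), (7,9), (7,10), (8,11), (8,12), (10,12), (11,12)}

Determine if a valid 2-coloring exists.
No, G is not 2-colorable

The clique on vertices [8, 11, 12] has size 3 > 2, so it alone needs 3 colors.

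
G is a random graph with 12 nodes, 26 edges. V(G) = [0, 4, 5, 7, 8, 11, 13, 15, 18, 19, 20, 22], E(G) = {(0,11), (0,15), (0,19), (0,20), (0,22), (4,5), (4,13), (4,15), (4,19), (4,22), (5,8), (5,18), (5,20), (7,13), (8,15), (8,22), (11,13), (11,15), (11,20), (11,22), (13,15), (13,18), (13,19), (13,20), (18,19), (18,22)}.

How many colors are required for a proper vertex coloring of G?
Clique number ω(G) = 3 (lower bound: χ ≥ ω).
The clique on [0, 11, 20] has size 3, forcing χ ≥ 3, and the coloring below uses 3 colors, so χ(G) = 3.
A valid 3-coloring: color 1: [0, 5, 13]; color 2: [4, 7, 8, 11, 18]; color 3: [15, 19, 20, 22].

χ(G) = 3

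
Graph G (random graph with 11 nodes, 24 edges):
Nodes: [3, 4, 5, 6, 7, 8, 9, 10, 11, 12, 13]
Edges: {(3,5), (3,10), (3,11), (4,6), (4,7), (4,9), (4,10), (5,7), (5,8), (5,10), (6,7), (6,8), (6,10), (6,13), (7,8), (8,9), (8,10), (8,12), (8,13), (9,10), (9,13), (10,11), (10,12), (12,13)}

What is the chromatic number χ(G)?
χ(G) = 3

Clique number ω(G) = 3 (lower bound: χ ≥ ω).
The clique on [8, 9, 10] has size 3, forcing χ ≥ 3, and the coloring below uses 3 colors, so χ(G) = 3.
A valid 3-coloring: color 1: [7, 10, 13]; color 2: [3, 4, 8]; color 3: [5, 6, 9, 11, 12].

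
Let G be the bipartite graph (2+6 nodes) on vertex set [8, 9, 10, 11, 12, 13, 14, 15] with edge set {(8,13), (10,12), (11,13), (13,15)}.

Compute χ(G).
χ(G) = 2

Clique number ω(G) = 2 (lower bound: χ ≥ ω).
The graph is bipartite (no odd cycle), so 2 colors suffice: χ(G) = 2.
A valid 2-coloring: color 1: [9, 12, 13, 14]; color 2: [8, 10, 11, 15].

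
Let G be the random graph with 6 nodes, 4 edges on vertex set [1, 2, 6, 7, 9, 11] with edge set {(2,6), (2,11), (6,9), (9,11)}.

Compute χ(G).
Clique number ω(G) = 2 (lower bound: χ ≥ ω).
The graph is bipartite (no odd cycle), so 2 colors suffice: χ(G) = 2.
A valid 2-coloring: color 1: [1, 2, 7, 9]; color 2: [6, 11].

χ(G) = 2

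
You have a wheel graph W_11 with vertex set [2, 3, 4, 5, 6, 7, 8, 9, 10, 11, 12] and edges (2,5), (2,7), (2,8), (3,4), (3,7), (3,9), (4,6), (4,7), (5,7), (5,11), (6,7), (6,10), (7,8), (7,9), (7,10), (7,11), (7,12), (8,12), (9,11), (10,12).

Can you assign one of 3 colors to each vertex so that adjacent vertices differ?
A valid 3-coloring: color 1: [7]; color 2: [4, 5, 8, 9, 10]; color 3: [2, 3, 6, 11, 12].
(χ(G) = 3 ≤ 3.)

Yes, G is 3-colorable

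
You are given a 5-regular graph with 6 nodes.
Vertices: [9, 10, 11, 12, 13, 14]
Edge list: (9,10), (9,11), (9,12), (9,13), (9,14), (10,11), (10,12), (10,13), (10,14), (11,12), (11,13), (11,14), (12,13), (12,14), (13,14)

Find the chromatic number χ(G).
χ(G) = 6

Clique number ω(G) = 6 (lower bound: χ ≥ ω).
The clique on [9, 10, 11, 12, 13, 14] has size 6, forcing χ ≥ 6, and the coloring below uses 6 colors, so χ(G) = 6.
A valid 6-coloring: color 1: [14]; color 2: [10]; color 3: [11]; color 4: [12]; color 5: [9]; color 6: [13].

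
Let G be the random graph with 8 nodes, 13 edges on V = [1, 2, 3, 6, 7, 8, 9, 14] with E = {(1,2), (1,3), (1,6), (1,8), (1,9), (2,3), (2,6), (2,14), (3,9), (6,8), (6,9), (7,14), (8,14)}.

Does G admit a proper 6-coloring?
A valid 6-coloring: color 1: [1, 14]; color 2: [2, 7, 8, 9]; color 3: [3, 6].
(χ(G) = 3 ≤ 6.)

Yes, G is 6-colorable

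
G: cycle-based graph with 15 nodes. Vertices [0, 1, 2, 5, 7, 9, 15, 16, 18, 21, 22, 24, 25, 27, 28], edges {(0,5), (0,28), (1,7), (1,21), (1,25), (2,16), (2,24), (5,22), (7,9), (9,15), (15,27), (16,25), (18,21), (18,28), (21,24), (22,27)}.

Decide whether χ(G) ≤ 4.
Yes, G is 4-colorable

A valid 4-coloring: color 1: [2, 5, 7, 15, 21, 25, 28]; color 2: [0, 1, 9, 16, 18, 24, 27]; color 3: [22].
(χ(G) = 3 ≤ 4.)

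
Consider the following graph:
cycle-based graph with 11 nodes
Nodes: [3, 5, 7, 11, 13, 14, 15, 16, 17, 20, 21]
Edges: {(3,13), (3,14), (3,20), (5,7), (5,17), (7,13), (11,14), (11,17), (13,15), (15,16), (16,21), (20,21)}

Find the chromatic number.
χ(G) = 3

Clique number ω(G) = 2 (lower bound: χ ≥ ω).
Odd cycle [14, 11, 17, 5, 7, 13, 15, 16, 21, 20, 3] needs 3 colors (χ ≥ 3).
The coloring below uses 3 colors, so χ(G) = 3.
A valid 3-coloring: color 1: [3, 5, 11, 15, 21]; color 2: [13, 14, 16, 17, 20]; color 3: [7].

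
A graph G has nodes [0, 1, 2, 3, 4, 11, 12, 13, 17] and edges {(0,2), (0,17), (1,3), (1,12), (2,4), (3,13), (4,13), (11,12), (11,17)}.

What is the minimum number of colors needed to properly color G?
χ(G) = 3

Clique number ω(G) = 2 (lower bound: χ ≥ ω).
Odd cycle [1, 12, 11, 17, 0, 2, 4, 13, 3] needs 3 colors (χ ≥ 3).
The coloring below uses 3 colors, so χ(G) = 3.
A valid 3-coloring: color 1: [1, 2, 11, 13]; color 2: [3, 4, 12, 17]; color 3: [0].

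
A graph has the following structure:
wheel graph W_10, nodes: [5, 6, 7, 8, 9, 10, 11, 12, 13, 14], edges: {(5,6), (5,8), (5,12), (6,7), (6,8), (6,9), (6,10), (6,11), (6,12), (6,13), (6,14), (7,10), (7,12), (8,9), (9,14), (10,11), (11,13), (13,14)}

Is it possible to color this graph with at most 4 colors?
A valid 4-coloring: color 1: [6]; color 2: [5, 7, 9, 13]; color 3: [8, 11, 12, 14]; color 4: [10].
(χ(G) = 4 ≤ 4.)

Yes, G is 4-colorable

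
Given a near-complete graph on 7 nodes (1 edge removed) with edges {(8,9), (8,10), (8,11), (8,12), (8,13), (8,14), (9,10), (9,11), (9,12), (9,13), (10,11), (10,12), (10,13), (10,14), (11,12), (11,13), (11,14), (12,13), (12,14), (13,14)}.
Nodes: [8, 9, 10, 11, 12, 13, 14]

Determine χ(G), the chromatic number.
Clique number ω(G) = 6 (lower bound: χ ≥ ω).
The clique on [8, 9, 10, 11, 12, 13] has size 6, forcing χ ≥ 6, and the coloring below uses 6 colors, so χ(G) = 6.
A valid 6-coloring: color 1: [8]; color 2: [12]; color 3: [10]; color 4: [13]; color 5: [11]; color 6: [9, 14].

χ(G) = 6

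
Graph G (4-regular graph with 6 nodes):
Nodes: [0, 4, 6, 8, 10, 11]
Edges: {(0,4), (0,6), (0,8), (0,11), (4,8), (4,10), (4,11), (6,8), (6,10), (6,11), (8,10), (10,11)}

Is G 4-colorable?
A valid 4-coloring: color 1: [0, 10]; color 2: [8, 11]; color 3: [4, 6].
(χ(G) = 3 ≤ 4.)

Yes, G is 4-colorable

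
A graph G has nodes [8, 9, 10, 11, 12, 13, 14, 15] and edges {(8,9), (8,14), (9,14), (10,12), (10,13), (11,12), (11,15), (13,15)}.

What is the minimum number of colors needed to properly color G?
Clique number ω(G) = 3 (lower bound: χ ≥ ω).
The clique on [8, 9, 14] has size 3, forcing χ ≥ 3, and the coloring below uses 3 colors, so χ(G) = 3.
A valid 3-coloring: color 1: [12, 13, 14]; color 2: [8, 10, 15]; color 3: [9, 11].

χ(G) = 3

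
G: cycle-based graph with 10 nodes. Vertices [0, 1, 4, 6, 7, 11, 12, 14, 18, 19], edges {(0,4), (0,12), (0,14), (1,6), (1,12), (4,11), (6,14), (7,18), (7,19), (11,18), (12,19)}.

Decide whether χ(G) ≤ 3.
A valid 3-coloring: color 1: [0, 6, 7, 11]; color 2: [4, 12, 14, 18]; color 3: [1, 19].
(χ(G) = 3 ≤ 3.)

Yes, G is 3-colorable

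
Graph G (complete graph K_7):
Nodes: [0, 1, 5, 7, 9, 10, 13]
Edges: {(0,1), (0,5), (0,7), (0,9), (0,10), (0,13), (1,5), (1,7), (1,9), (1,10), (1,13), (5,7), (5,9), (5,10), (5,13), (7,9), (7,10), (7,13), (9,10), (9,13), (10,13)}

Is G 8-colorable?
A valid 8-coloring: color 1: [1]; color 2: [10]; color 3: [0]; color 4: [13]; color 5: [7]; color 6: [5]; color 7: [9].
(χ(G) = 7 ≤ 8.)

Yes, G is 8-colorable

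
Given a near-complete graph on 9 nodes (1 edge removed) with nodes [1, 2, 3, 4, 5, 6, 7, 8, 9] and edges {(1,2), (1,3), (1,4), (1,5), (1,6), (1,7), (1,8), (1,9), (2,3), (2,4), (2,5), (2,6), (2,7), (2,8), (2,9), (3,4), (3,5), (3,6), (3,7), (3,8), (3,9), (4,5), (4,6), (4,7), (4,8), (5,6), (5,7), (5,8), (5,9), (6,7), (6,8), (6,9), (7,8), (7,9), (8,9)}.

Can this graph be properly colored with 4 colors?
No, G is not 4-colorable

The clique on vertices [1, 2, 3, 5, 6, 7, 8, 9] has size 8 > 4, so it alone needs 8 colors.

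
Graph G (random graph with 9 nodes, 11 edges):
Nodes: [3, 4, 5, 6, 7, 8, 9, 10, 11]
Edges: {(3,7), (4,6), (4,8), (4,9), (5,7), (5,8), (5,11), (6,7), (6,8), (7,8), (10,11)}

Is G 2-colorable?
The clique on vertices [4, 6, 8] has size 3 > 2, so it alone needs 3 colors.

No, G is not 2-colorable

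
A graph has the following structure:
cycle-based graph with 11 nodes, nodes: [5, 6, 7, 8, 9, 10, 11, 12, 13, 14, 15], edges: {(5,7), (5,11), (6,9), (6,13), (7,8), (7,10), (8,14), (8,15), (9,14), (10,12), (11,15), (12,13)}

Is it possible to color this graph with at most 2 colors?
No, G is not 2-colorable

Odd cycle [15, 11, 5, 7, 8] needs 3 colors (χ ≥ 3).
Hence χ(G) ≥ 3 > 2, so no proper 2-coloring exists.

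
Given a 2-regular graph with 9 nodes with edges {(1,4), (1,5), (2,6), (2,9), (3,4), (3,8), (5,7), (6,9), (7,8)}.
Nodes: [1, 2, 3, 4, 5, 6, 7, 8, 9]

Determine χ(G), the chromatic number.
χ(G) = 3

Clique number ω(G) = 3 (lower bound: χ ≥ ω).
The clique on [2, 6, 9] has size 3, forcing χ ≥ 3, and the coloring below uses 3 colors, so χ(G) = 3.
A valid 3-coloring: color 1: [2, 4, 5, 8]; color 2: [1, 3, 7, 9]; color 3: [6].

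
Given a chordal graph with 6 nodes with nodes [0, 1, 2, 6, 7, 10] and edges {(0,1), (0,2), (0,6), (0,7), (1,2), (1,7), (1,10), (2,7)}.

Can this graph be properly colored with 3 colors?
No, G is not 3-colorable

The clique on vertices [0, 1, 2, 7] has size 4 > 3, so it alone needs 4 colors.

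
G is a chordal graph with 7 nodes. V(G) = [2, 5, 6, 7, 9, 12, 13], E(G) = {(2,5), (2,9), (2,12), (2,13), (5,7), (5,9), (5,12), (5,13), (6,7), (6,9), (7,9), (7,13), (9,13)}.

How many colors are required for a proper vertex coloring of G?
χ(G) = 4

Clique number ω(G) = 4 (lower bound: χ ≥ ω).
The clique on [2, 5, 9, 13] has size 4, forcing χ ≥ 4, and the coloring below uses 4 colors, so χ(G) = 4.
A valid 4-coloring: color 1: [9, 12]; color 2: [5, 6]; color 3: [2, 7]; color 4: [13].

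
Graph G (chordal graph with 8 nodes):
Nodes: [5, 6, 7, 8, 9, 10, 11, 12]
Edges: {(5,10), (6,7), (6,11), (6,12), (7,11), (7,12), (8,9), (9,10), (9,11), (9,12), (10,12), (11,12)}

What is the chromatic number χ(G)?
Clique number ω(G) = 4 (lower bound: χ ≥ ω).
The clique on [6, 7, 11, 12] has size 4, forcing χ ≥ 4, and the coloring below uses 4 colors, so χ(G) = 4.
A valid 4-coloring: color 1: [5, 8, 12]; color 2: [10, 11]; color 3: [6, 9]; color 4: [7].

χ(G) = 4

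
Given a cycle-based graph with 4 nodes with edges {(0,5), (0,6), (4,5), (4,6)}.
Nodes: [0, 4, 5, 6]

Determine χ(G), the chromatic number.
Clique number ω(G) = 2 (lower bound: χ ≥ ω).
The graph is bipartite (no odd cycle), so 2 colors suffice: χ(G) = 2.
A valid 2-coloring: color 1: [0, 4]; color 2: [5, 6].

χ(G) = 2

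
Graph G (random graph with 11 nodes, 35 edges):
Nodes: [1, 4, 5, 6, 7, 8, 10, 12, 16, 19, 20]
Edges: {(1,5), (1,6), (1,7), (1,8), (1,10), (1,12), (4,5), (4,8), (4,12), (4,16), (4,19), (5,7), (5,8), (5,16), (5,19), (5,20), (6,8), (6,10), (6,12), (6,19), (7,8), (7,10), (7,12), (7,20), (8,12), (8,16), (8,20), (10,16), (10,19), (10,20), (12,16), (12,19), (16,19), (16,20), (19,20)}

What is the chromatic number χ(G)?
Clique number ω(G) = 4 (lower bound: χ ≥ ω).
The clique on [4, 8, 12, 16] has size 4, forcing χ ≥ 4, and the coloring below uses 4 colors, so χ(G) = 4.
A valid 4-coloring: color 1: [8, 19]; color 2: [5, 10, 12]; color 3: [6, 7, 16]; color 4: [1, 4, 20].

χ(G) = 4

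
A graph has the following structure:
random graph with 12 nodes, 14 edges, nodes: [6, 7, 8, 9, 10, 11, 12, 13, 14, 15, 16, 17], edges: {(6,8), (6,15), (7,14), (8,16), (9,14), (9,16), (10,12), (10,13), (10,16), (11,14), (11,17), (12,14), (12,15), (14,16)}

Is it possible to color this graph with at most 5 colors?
Yes, G is 5-colorable

A valid 5-coloring: color 1: [8, 10, 14, 15, 17]; color 2: [6, 7, 11, 12, 13, 16]; color 3: [9].
(χ(G) = 3 ≤ 5.)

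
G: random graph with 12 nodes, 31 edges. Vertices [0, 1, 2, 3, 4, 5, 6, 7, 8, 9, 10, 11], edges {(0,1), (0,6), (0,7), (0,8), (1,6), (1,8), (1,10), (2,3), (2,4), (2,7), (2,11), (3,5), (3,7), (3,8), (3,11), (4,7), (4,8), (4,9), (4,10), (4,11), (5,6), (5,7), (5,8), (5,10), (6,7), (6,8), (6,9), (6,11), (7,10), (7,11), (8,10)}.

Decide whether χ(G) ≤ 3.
The clique on vertices [0, 1, 6, 8] has size 4 > 3, so it alone needs 4 colors.

No, G is not 3-colorable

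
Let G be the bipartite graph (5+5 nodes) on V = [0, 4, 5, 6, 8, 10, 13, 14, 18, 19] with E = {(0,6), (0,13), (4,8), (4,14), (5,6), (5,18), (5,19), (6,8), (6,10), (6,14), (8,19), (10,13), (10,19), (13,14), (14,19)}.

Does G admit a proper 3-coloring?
A valid 3-coloring: color 1: [4, 6, 13, 18, 19]; color 2: [0, 5, 8, 10, 14].
(χ(G) = 2 ≤ 3.)

Yes, G is 3-colorable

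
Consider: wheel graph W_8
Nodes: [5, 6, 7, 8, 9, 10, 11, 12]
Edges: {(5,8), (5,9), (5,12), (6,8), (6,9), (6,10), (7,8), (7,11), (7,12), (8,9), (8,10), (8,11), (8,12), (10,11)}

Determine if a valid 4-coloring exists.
A valid 4-coloring: color 1: [8]; color 2: [7, 9, 10]; color 3: [5, 6, 11]; color 4: [12].
(χ(G) = 4 ≤ 4.)

Yes, G is 4-colorable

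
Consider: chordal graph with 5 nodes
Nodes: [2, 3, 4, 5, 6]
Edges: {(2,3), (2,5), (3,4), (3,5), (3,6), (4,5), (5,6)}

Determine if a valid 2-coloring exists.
No, G is not 2-colorable

The clique on vertices [2, 3, 5] has size 3 > 2, so it alone needs 3 colors.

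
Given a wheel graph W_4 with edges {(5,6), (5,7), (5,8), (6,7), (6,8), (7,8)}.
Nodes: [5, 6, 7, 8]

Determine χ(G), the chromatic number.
Clique number ω(G) = 4 (lower bound: χ ≥ ω).
The clique on [5, 6, 7, 8] has size 4, forcing χ ≥ 4, and the coloring below uses 4 colors, so χ(G) = 4.
A valid 4-coloring: color 1: [8]; color 2: [5]; color 3: [6]; color 4: [7].

χ(G) = 4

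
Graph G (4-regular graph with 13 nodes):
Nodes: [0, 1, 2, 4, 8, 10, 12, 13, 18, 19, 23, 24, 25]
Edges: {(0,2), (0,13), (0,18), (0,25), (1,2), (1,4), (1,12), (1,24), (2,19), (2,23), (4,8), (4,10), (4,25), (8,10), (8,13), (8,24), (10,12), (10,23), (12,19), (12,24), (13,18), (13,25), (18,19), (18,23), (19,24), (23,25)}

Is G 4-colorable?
Yes, G is 4-colorable

A valid 4-coloring: color 1: [2, 4, 12, 13]; color 2: [10, 18, 24, 25]; color 3: [0, 1, 8, 19, 23].
(χ(G) = 3 ≤ 4.)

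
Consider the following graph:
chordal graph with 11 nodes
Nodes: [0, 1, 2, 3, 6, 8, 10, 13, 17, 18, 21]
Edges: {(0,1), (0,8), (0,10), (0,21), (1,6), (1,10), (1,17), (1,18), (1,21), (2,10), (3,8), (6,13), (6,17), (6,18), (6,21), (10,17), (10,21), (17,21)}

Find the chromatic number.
Clique number ω(G) = 4 (lower bound: χ ≥ ω).
The clique on [0, 1, 10, 21] has size 4, forcing χ ≥ 4, and the coloring below uses 4 colors, so χ(G) = 4.
A valid 4-coloring: color 1: [1, 2, 8, 13]; color 2: [3, 18, 21]; color 3: [6, 10]; color 4: [0, 17].

χ(G) = 4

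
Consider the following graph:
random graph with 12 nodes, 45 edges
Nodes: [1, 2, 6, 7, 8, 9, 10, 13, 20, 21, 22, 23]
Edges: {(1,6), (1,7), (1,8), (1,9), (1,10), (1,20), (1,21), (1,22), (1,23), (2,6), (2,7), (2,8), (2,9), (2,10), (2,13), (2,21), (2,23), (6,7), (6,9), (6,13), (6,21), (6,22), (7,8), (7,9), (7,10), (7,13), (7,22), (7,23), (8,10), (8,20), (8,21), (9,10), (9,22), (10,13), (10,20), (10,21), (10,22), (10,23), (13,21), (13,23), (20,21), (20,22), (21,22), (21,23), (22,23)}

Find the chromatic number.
χ(G) = 5

Clique number ω(G) = 5 (lower bound: χ ≥ ω).
The clique on [1, 8, 10, 20, 21] has size 5, forcing χ ≥ 5, and the coloring below uses 5 colors, so χ(G) = 5.
A valid 5-coloring: color 1: [6, 10]; color 2: [7, 21]; color 3: [1, 2]; color 4: [8, 13, 22]; color 5: [9, 20, 23].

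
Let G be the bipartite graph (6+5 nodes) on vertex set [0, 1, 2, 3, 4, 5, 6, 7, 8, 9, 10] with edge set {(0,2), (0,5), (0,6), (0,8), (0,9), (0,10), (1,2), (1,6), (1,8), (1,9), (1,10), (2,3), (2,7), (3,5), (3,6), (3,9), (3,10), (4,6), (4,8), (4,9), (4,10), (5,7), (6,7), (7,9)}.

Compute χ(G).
Clique number ω(G) = 2 (lower bound: χ ≥ ω).
The graph is bipartite (no odd cycle), so 2 colors suffice: χ(G) = 2.
A valid 2-coloring: color 1: [0, 1, 3, 4, 7]; color 2: [2, 5, 6, 8, 9, 10].

χ(G) = 2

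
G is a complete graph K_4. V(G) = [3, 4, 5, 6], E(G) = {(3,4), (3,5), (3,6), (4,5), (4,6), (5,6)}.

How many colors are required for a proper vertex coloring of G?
Clique number ω(G) = 4 (lower bound: χ ≥ ω).
The clique on [3, 4, 5, 6] has size 4, forcing χ ≥ 4, and the coloring below uses 4 colors, so χ(G) = 4.
A valid 4-coloring: color 1: [3]; color 2: [5]; color 3: [6]; color 4: [4].

χ(G) = 4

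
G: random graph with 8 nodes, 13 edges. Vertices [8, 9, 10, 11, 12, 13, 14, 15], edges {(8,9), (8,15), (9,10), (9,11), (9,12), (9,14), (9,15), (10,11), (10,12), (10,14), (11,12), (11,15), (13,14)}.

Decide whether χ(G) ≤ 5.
Yes, G is 5-colorable

A valid 5-coloring: color 1: [9, 13]; color 2: [10, 15]; color 3: [8, 11, 14]; color 4: [12].
(χ(G) = 4 ≤ 5.)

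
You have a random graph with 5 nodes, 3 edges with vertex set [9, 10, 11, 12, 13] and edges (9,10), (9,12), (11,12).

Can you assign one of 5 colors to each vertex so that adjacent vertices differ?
Yes, G is 5-colorable

A valid 5-coloring: color 1: [9, 11, 13]; color 2: [10, 12].
(χ(G) = 2 ≤ 5.)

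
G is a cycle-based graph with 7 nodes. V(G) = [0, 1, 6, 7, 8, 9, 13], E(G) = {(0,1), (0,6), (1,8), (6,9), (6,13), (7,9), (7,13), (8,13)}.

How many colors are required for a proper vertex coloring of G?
χ(G) = 3

Clique number ω(G) = 2 (lower bound: χ ≥ ω).
Odd cycle [13, 8, 1, 0, 6] needs 3 colors (χ ≥ 3).
The coloring below uses 3 colors, so χ(G) = 3.
A valid 3-coloring: color 1: [6, 7, 8]; color 2: [0, 9, 13]; color 3: [1].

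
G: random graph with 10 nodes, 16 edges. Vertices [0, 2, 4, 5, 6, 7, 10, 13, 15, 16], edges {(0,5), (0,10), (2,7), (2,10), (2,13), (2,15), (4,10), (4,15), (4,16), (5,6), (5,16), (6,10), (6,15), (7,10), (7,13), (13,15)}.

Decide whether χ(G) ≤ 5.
Yes, G is 5-colorable

A valid 5-coloring: color 1: [5, 10, 13]; color 2: [0, 2, 4, 6]; color 3: [7, 15, 16].
(χ(G) = 3 ≤ 5.)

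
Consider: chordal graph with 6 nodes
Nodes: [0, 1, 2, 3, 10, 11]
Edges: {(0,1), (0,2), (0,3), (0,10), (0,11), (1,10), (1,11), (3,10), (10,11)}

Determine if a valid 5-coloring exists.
A valid 5-coloring: color 1: [0]; color 2: [2, 10]; color 3: [1, 3]; color 4: [11].
(χ(G) = 4 ≤ 5.)

Yes, G is 5-colorable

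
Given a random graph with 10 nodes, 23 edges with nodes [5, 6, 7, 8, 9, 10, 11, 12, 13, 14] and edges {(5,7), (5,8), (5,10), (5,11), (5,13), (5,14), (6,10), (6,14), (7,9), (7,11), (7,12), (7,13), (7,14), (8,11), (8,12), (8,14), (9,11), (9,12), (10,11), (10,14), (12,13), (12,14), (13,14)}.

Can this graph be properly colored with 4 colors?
Yes, G is 4-colorable

A valid 4-coloring: color 1: [11, 14]; color 2: [5, 6, 12]; color 3: [7, 8, 10]; color 4: [9, 13].
(χ(G) = 4 ≤ 4.)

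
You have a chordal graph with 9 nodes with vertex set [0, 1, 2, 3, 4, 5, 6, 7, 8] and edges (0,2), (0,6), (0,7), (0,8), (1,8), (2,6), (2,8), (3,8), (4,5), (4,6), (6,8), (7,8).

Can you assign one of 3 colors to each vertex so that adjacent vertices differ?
The clique on vertices [0, 2, 6, 8] has size 4 > 3, so it alone needs 4 colors.

No, G is not 3-colorable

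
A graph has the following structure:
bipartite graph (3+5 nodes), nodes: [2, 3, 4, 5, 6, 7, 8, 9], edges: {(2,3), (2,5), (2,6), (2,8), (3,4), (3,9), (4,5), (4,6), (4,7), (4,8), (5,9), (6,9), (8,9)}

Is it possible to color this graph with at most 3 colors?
Yes, G is 3-colorable

A valid 3-coloring: color 1: [2, 4, 9]; color 2: [3, 5, 6, 7, 8].
(χ(G) = 2 ≤ 3.)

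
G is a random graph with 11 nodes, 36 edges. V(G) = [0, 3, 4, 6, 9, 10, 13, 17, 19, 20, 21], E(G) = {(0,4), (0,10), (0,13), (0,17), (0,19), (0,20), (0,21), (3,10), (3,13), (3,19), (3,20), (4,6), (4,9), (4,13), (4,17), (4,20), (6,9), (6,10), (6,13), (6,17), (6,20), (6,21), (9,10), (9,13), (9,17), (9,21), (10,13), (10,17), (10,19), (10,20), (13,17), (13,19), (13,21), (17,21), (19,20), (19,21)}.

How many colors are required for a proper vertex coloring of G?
Clique number ω(G) = 5 (lower bound: χ ≥ ω).
The clique on [6, 9, 10, 13, 17] has size 5, forcing χ ≥ 5, and the coloring below uses 5 colors, so χ(G) = 5.
A valid 5-coloring: color 1: [13, 20]; color 2: [4, 10, 21]; color 3: [0, 3, 6]; color 4: [17, 19]; color 5: [9].

χ(G) = 5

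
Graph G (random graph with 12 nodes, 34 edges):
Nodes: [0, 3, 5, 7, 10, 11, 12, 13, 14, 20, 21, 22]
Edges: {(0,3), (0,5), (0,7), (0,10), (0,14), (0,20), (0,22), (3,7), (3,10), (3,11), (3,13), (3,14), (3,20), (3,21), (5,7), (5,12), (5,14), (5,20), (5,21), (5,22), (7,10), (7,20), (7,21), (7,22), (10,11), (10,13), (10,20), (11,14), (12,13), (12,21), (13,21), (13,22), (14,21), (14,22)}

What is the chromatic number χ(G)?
Clique number ω(G) = 5 (lower bound: χ ≥ ω).
The clique on [0, 3, 7, 10, 20] has size 5, forcing χ ≥ 5, and the coloring below uses 5 colors, so χ(G) = 5.
A valid 5-coloring: color 1: [3, 5]; color 2: [0, 11, 13]; color 3: [7, 12, 14]; color 4: [10, 21, 22]; color 5: [20].

χ(G) = 5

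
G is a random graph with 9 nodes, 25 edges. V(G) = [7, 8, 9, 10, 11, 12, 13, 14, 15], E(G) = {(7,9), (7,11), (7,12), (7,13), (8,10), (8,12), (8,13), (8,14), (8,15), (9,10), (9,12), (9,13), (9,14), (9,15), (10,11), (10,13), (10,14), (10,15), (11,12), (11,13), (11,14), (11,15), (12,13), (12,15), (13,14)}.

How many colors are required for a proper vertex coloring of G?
χ(G) = 4

Clique number ω(G) = 4 (lower bound: χ ≥ ω).
The clique on [8, 10, 13, 14] has size 4, forcing χ ≥ 4, and the coloring below uses 4 colors, so χ(G) = 4.
A valid 4-coloring: color 1: [13, 15]; color 2: [10, 12]; color 3: [8, 9, 11]; color 4: [7, 14].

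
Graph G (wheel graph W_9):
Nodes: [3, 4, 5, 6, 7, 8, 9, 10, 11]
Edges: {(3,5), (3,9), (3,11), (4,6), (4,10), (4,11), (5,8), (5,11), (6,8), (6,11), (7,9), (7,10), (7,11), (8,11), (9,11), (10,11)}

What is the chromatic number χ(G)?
χ(G) = 3

Clique number ω(G) = 3 (lower bound: χ ≥ ω).
The clique on [3, 9, 11] has size 3, forcing χ ≥ 3, and the coloring below uses 3 colors, so χ(G) = 3.
A valid 3-coloring: color 1: [11]; color 2: [3, 4, 7, 8]; color 3: [5, 6, 9, 10].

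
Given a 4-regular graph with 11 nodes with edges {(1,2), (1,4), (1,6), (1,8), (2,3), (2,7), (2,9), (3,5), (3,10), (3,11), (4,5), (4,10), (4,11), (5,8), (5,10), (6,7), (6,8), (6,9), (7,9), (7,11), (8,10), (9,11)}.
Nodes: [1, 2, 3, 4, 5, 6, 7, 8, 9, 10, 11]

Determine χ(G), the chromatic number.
Clique number ω(G) = 3 (lower bound: χ ≥ ω).
The clique on [1, 6, 8] has size 3, forcing χ ≥ 3, and the coloring below uses 3 colors, so χ(G) = 3.
A valid 3-coloring: color 1: [2, 5, 6, 11]; color 2: [1, 7, 10]; color 3: [3, 4, 8, 9].

χ(G) = 3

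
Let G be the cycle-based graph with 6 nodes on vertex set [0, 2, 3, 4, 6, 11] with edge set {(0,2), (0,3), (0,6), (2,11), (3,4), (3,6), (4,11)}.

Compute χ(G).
χ(G) = 3

Clique number ω(G) = 3 (lower bound: χ ≥ ω).
The clique on [0, 3, 6] has size 3, forcing χ ≥ 3, and the coloring below uses 3 colors, so χ(G) = 3.
A valid 3-coloring: color 1: [3, 11]; color 2: [0, 4]; color 3: [2, 6].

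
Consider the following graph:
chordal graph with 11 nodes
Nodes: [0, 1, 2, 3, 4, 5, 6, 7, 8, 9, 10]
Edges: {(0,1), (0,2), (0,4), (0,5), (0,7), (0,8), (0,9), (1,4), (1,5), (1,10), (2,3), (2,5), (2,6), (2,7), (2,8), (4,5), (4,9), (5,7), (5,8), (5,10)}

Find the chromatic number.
χ(G) = 4

Clique number ω(G) = 4 (lower bound: χ ≥ ω).
The clique on [0, 1, 4, 5] has size 4, forcing χ ≥ 4, and the coloring below uses 4 colors, so χ(G) = 4.
A valid 4-coloring: color 1: [0, 3, 6, 10]; color 2: [5, 9]; color 3: [1, 2]; color 4: [4, 7, 8].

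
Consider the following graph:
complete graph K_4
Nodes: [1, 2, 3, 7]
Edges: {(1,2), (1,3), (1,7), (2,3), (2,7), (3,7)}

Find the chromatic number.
Clique number ω(G) = 4 (lower bound: χ ≥ ω).
The clique on [1, 2, 3, 7] has size 4, forcing χ ≥ 4, and the coloring below uses 4 colors, so χ(G) = 4.
A valid 4-coloring: color 1: [2]; color 2: [7]; color 3: [1]; color 4: [3].

χ(G) = 4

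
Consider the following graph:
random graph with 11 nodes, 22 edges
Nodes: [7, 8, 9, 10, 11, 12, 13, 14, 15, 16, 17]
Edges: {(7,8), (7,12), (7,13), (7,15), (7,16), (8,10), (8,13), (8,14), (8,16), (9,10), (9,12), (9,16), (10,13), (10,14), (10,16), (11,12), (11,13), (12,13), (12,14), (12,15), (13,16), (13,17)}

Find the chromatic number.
Clique number ω(G) = 4 (lower bound: χ ≥ ω).
The clique on [8, 10, 13, 16] has size 4, forcing χ ≥ 4, and the coloring below uses 4 colors, so χ(G) = 4.
A valid 4-coloring: color 1: [9, 13, 14, 15]; color 2: [8, 12, 17]; color 3: [7, 10, 11]; color 4: [16].

χ(G) = 4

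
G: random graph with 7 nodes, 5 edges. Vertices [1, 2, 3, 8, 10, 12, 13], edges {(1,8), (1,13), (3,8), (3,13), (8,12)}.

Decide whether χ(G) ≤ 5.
Yes, G is 5-colorable

A valid 5-coloring: color 1: [2, 8, 10, 13]; color 2: [1, 3, 12].
(χ(G) = 2 ≤ 5.)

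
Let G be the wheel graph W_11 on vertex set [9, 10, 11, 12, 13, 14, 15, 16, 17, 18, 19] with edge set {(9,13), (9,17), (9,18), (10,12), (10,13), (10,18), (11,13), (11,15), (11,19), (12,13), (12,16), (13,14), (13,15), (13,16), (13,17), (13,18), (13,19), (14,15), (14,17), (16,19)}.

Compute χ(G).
Clique number ω(G) = 3 (lower bound: χ ≥ ω).
The clique on [9, 13, 17] has size 3, forcing χ ≥ 3, and the coloring below uses 3 colors, so χ(G) = 3.
A valid 3-coloring: color 1: [13]; color 2: [12, 15, 17, 18, 19]; color 3: [9, 10, 11, 14, 16].

χ(G) = 3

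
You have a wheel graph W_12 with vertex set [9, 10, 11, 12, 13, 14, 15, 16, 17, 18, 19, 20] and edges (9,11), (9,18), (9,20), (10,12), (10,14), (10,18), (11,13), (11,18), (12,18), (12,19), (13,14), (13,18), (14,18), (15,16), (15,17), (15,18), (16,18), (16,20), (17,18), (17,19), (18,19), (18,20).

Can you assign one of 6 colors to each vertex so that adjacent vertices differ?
A valid 6-coloring: color 1: [18]; color 2: [11, 12, 14, 15, 20]; color 3: [9, 10, 13, 16, 19]; color 4: [17].
(χ(G) = 4 ≤ 6.)

Yes, G is 6-colorable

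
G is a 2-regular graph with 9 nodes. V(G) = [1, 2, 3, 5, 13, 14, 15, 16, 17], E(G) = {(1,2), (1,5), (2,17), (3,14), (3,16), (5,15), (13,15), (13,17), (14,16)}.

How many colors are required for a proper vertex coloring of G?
Clique number ω(G) = 3 (lower bound: χ ≥ ω).
The clique on [3, 14, 16] has size 3, forcing χ ≥ 3, and the coloring below uses 3 colors, so χ(G) = 3.
A valid 3-coloring: color 1: [1, 14, 15, 17]; color 2: [2, 3, 5, 13]; color 3: [16].

χ(G) = 3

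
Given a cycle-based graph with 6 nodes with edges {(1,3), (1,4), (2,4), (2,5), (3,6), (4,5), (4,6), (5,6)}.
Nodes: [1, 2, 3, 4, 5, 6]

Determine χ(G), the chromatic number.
Clique number ω(G) = 3 (lower bound: χ ≥ ω).
The clique on [2, 4, 5] has size 3, forcing χ ≥ 3, and the coloring below uses 3 colors, so χ(G) = 3.
A valid 3-coloring: color 1: [3, 4]; color 2: [1, 5]; color 3: [2, 6].

χ(G) = 3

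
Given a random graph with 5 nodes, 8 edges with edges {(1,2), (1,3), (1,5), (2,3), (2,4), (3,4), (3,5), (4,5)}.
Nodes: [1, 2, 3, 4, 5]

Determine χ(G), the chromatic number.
χ(G) = 3

Clique number ω(G) = 3 (lower bound: χ ≥ ω).
The clique on [1, 2, 3] has size 3, forcing χ ≥ 3, and the coloring below uses 3 colors, so χ(G) = 3.
A valid 3-coloring: color 1: [3]; color 2: [2, 5]; color 3: [1, 4].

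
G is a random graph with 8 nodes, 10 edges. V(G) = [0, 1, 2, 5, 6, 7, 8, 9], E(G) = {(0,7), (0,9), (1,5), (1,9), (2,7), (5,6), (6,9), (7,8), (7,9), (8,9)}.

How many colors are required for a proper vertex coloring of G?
Clique number ω(G) = 3 (lower bound: χ ≥ ω).
The clique on [0, 7, 9] has size 3, forcing χ ≥ 3, and the coloring below uses 3 colors, so χ(G) = 3.
A valid 3-coloring: color 1: [2, 5, 9]; color 2: [1, 6, 7]; color 3: [0, 8].

χ(G) = 3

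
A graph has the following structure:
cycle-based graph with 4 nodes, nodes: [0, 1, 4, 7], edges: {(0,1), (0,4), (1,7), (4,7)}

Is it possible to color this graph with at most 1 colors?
Edge (0,1) forces its endpoints to differ, so 1 color is not enough.

No, G is not 1-colorable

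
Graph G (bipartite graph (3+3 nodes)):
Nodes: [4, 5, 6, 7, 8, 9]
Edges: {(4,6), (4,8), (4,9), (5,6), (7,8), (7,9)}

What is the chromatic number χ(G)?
χ(G) = 2

Clique number ω(G) = 2 (lower bound: χ ≥ ω).
The graph is bipartite (no odd cycle), so 2 colors suffice: χ(G) = 2.
A valid 2-coloring: color 1: [4, 5, 7]; color 2: [6, 8, 9].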